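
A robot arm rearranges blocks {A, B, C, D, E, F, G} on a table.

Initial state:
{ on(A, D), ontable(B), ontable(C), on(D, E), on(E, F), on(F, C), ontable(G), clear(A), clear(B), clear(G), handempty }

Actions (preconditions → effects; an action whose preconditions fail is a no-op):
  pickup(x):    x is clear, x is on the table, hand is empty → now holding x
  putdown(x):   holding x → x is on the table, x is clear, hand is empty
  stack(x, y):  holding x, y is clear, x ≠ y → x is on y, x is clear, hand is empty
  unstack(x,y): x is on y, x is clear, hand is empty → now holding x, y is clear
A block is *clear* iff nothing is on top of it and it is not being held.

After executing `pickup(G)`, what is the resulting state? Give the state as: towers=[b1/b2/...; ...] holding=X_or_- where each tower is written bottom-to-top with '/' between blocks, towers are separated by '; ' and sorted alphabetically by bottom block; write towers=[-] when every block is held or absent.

towers=[B; C/F/E/D/A] holding=G

before: towers=[B; C/F/E/D/A; G] holding=-
pre[pickup(G)]: clear(G) ok, ontable(G) ok, handempty ok
all met → apply pickup(G)
after:  towers=[B; C/F/E/D/A] holding=G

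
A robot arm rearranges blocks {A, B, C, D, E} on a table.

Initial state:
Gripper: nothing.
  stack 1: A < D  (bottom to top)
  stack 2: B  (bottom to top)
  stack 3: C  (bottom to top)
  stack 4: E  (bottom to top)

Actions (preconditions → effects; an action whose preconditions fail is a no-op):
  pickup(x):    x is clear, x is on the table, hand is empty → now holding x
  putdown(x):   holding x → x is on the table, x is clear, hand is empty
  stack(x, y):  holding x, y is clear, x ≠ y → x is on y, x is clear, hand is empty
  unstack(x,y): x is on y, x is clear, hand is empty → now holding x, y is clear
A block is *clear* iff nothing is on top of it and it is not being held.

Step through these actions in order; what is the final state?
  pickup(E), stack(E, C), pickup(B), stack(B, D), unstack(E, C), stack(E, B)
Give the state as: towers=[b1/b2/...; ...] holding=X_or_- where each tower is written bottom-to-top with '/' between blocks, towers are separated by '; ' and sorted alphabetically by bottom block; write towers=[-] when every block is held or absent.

step 1 (pickup(E)): towers=[A/D; B; C] holding=E
step 2 (stack(E, C)): towers=[A/D; B; C/E] holding=-
step 3 (pickup(B)): towers=[A/D; C/E] holding=B
step 4 (stack(B, D)): towers=[A/D/B; C/E] holding=-
step 5 (unstack(E, C)): towers=[A/D/B; C] holding=E
step 6 (stack(E, B)): towers=[A/D/B/E; C] holding=-

towers=[A/D/B/E; C] holding=-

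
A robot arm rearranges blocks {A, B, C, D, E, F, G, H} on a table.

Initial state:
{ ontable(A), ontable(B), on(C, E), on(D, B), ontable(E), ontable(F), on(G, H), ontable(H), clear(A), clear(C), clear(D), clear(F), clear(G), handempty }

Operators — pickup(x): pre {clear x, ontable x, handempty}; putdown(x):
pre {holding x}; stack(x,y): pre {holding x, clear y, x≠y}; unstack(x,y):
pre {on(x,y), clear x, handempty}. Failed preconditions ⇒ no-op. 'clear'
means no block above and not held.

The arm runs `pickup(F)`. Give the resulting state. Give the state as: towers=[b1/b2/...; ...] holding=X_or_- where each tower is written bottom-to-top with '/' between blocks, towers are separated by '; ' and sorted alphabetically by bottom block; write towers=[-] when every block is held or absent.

towers=[A; B/D; E/C; H/G] holding=F

before: towers=[A; B/D; E/C; F; H/G] holding=-
pre[pickup(F)]: clear(F) yes, ontable(F) yes, handempty yes
all met → apply pickup(F)
after:  towers=[A; B/D; E/C; H/G] holding=F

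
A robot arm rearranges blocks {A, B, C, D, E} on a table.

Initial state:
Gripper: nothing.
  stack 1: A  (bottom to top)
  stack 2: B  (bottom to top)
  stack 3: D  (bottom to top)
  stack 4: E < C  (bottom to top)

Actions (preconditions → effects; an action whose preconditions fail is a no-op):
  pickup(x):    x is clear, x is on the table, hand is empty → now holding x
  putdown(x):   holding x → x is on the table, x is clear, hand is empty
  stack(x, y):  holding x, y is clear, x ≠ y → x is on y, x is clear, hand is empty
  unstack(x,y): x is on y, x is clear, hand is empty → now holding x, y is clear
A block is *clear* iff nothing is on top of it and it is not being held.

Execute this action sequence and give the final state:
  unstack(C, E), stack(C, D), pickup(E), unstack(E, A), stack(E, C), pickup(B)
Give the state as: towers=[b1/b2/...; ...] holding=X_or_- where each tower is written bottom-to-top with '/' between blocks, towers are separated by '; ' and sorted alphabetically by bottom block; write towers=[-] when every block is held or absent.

step 1 (unstack(C, E)): towers=[A; B; D; E] holding=C
step 2 (stack(C, D)): towers=[A; B; D/C; E] holding=-
step 3 (pickup(E)): towers=[A; B; D/C] holding=E
step 4 (unstack(E, A)) [no-op]: towers=[A; B; D/C] holding=E
step 5 (stack(E, C)): towers=[A; B; D/C/E] holding=-
step 6 (pickup(B)): towers=[A; D/C/E] holding=B

towers=[A; D/C/E] holding=B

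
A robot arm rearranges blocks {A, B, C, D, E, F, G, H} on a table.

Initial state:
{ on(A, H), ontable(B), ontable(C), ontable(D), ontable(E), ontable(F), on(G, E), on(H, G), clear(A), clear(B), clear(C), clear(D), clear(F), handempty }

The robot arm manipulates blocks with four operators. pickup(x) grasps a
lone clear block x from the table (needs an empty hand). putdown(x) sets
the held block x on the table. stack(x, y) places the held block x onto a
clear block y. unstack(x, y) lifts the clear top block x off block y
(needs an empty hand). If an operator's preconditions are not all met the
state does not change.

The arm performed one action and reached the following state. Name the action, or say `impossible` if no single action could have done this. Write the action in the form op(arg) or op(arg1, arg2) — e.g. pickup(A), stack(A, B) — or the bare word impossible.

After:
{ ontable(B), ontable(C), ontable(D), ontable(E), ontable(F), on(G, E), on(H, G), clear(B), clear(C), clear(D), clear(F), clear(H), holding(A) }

target: towers=[B; C; D; E/G/H; F] holding=A
     unstack(A, H) → towers=[B; C; D; E/G/H; F] holding=A  ← match
         pickup(B) → towers=[C; D; E/G/H/A; F] holding=B
         pickup(F) → towers=[B; C; D; E/G/H/A] holding=F
         pickup(D) → towers=[B; C; E/G/H/A; F] holding=D
         pickup(C) → towers=[B; D; E/G/H/A; F] holding=C

unstack(A, H)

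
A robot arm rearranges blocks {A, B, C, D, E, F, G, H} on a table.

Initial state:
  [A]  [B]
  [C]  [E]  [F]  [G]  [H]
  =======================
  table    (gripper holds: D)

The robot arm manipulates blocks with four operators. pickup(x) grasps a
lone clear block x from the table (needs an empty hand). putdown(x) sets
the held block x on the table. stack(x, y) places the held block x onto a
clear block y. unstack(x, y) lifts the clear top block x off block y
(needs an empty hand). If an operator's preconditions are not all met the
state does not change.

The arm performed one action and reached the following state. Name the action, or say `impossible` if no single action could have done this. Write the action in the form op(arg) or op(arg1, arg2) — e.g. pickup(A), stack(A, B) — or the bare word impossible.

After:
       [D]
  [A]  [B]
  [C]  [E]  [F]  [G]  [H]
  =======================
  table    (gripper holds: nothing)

target: towers=[C/A; E/B/D; F; G; H] holding=-
        putdown(D) → towers=[C/A; D; E/B; F; G; H] holding=-
       stack(D, G) → towers=[C/A; E/B; F; G/D; H] holding=-
       stack(D, A) → towers=[C/A/D; E/B; F; G; H] holding=-
       stack(D, H) → towers=[C/A; E/B; F; G; H/D] holding=-
       stack(D, B) → towers=[C/A; E/B/D; F; G; H] holding=-  ← match
       stack(D, F) → towers=[C/A; E/B; F/D; G; H] holding=-

stack(D, B)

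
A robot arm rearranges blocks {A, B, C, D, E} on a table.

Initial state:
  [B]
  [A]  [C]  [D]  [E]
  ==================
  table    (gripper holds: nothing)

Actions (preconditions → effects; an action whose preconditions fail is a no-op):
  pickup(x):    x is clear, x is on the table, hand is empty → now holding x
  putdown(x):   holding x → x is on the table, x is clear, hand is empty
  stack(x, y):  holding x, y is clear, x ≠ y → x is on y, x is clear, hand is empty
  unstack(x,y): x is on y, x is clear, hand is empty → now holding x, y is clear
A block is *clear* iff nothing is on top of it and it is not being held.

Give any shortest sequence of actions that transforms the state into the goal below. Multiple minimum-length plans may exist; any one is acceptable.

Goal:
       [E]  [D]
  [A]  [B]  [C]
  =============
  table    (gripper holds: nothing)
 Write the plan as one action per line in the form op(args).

unstack(B, A)
putdown(B)
pickup(D)
stack(D, C)
pickup(E)
stack(E, B)

step 1 (unstack(B, A)): towers=[A; C; D; E] holding=B
step 2 (putdown(B)): towers=[A; B; C; D; E] holding=-
step 3 (pickup(D)): towers=[A; B; C; E] holding=D
step 4 (stack(D, C)): towers=[A; B; C/D; E] holding=-
step 5 (pickup(E)): towers=[A; B; C/D] holding=E
step 6 (stack(E, B)): towers=[A; B/E; C/D] holding=-
goal check: towers=[A; B/E; C/D] holding=- — reached (length 6, optimal by BFS)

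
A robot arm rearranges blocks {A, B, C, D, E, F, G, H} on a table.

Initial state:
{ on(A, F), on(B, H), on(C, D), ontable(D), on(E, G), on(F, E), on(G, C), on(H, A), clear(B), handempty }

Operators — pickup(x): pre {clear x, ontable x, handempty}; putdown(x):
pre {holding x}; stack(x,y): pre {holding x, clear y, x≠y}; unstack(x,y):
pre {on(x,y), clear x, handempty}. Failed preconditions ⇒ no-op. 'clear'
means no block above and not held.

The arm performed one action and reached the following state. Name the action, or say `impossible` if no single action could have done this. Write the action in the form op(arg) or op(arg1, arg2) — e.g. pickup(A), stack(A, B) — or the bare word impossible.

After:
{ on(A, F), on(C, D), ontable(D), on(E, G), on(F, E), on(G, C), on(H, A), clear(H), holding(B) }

target: towers=[D/C/G/E/F/A/H] holding=B
     unstack(B, H) → towers=[D/C/G/E/F/A/H] holding=B  ← match

unstack(B, H)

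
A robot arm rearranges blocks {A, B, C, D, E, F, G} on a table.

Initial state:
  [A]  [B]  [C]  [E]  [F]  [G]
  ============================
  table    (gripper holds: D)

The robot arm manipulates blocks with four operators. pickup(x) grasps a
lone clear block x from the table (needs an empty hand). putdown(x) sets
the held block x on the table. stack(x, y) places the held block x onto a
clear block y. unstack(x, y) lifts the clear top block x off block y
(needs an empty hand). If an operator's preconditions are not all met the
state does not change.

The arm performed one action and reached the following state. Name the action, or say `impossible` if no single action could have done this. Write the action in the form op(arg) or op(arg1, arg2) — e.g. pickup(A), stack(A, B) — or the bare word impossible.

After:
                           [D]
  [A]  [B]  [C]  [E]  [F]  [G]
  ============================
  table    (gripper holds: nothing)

target: towers=[A; B; C; E; F; G/D] holding=-
        putdown(D) → towers=[A; B; C; D; E; F; G] holding=-
       stack(D, B) → towers=[A; B/D; C; E; F; G] holding=-
       stack(D, F) → towers=[A; B; C; E; F/D; G] holding=-
       stack(D, G) → towers=[A; B; C; E; F; G/D] holding=-  ← match
       stack(D, A) → towers=[A/D; B; C; E; F; G] holding=-
       stack(D, E) → towers=[A; B; C; E/D; F; G] holding=-
       stack(D, C) → towers=[A; B; C/D; E; F; G] holding=-

stack(D, G)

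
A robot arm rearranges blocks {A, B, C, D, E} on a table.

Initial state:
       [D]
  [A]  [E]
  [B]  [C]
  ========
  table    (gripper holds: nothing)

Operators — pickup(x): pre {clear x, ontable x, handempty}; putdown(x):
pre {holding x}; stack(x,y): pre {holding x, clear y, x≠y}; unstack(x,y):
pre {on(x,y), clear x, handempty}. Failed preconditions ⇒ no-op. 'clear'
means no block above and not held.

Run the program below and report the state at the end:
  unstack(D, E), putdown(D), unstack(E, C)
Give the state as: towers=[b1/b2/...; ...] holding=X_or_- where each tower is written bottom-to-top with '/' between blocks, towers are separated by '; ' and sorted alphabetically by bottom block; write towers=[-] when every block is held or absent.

towers=[B/A; C; D] holding=E

step 1 (unstack(D, E)): towers=[B/A; C/E] holding=D
step 2 (putdown(D)): towers=[B/A; C/E; D] holding=-
step 3 (unstack(E, C)): towers=[B/A; C; D] holding=E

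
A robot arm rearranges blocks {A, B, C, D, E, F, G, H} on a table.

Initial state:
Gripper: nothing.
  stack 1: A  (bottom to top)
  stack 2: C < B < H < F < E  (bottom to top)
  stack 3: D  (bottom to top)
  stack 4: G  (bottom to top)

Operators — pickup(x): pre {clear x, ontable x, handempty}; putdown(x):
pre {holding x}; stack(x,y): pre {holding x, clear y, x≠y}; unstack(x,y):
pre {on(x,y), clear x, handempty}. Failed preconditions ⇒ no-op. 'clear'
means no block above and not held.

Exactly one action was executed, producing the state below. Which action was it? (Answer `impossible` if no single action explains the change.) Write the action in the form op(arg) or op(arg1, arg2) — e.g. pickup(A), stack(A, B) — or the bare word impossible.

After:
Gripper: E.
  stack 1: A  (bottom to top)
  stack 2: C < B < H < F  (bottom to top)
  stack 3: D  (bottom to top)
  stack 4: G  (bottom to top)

target: towers=[A; C/B/H/F; D; G] holding=E
         pickup(G) → towers=[A; C/B/H/F/E; D] holding=G
         pickup(A) → towers=[C/B/H/F/E; D; G] holding=A
     unstack(E, F) → towers=[A; C/B/H/F; D; G] holding=E  ← match
         pickup(D) → towers=[A; C/B/H/F/E; G] holding=D

unstack(E, F)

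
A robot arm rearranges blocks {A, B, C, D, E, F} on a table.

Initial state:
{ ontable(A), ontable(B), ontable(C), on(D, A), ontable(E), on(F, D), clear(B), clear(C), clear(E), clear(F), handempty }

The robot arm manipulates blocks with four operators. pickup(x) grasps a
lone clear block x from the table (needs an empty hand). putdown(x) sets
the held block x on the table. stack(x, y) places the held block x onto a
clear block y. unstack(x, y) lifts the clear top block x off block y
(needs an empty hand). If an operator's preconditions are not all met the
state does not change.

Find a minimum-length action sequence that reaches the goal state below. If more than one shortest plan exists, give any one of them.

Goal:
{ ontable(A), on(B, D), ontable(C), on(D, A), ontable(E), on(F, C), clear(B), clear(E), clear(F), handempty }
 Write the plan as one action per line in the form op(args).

unstack(F, D)
stack(F, C)
pickup(B)
stack(B, D)

step 1 (unstack(F, D)): towers=[A/D; B; C; E] holding=F
step 2 (stack(F, C)): towers=[A/D; B; C/F; E] holding=-
step 3 (pickup(B)): towers=[A/D; C/F; E] holding=B
step 4 (stack(B, D)): towers=[A/D/B; C/F; E] holding=-
goal check: towers=[A/D/B; C/F; E] holding=- — reached (length 4, optimal by BFS)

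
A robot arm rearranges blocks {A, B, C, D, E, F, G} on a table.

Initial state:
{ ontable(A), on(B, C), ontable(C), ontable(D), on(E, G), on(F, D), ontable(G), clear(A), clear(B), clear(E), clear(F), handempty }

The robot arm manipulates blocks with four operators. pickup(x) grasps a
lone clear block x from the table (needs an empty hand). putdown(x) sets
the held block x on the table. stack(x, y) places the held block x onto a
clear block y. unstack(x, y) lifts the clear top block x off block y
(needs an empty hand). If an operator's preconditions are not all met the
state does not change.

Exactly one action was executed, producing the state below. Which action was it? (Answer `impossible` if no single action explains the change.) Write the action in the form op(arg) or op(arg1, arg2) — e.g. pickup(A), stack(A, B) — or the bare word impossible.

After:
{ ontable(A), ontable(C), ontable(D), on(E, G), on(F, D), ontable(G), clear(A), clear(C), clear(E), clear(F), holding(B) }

target: towers=[A; C; D/F; G/E] holding=B
     unstack(B, C) → towers=[A; C; D/F; G/E] holding=B  ← match
     unstack(F, D) → towers=[A; C/B; D; G/E] holding=F
         pickup(A) → towers=[C/B; D/F; G/E] holding=A
     unstack(E, G) → towers=[A; C/B; D/F; G] holding=E

unstack(B, C)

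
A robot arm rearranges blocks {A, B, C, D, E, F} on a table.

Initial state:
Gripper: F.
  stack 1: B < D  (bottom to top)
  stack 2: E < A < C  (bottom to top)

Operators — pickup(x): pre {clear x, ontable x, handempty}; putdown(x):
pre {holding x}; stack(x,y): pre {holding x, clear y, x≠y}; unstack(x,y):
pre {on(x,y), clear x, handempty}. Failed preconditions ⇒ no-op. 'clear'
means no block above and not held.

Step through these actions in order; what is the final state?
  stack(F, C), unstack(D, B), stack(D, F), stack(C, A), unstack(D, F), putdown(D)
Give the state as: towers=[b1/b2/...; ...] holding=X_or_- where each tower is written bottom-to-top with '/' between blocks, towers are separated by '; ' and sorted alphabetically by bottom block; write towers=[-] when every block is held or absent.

towers=[B; D; E/A/C/F] holding=-

step 1 (stack(F, C)): towers=[B/D; E/A/C/F] holding=-
step 2 (unstack(D, B)): towers=[B; E/A/C/F] holding=D
step 3 (stack(D, F)): towers=[B; E/A/C/F/D] holding=-
step 4 (stack(C, A)) [no-op]: towers=[B; E/A/C/F/D] holding=-
step 5 (unstack(D, F)): towers=[B; E/A/C/F] holding=D
step 6 (putdown(D)): towers=[B; D; E/A/C/F] holding=-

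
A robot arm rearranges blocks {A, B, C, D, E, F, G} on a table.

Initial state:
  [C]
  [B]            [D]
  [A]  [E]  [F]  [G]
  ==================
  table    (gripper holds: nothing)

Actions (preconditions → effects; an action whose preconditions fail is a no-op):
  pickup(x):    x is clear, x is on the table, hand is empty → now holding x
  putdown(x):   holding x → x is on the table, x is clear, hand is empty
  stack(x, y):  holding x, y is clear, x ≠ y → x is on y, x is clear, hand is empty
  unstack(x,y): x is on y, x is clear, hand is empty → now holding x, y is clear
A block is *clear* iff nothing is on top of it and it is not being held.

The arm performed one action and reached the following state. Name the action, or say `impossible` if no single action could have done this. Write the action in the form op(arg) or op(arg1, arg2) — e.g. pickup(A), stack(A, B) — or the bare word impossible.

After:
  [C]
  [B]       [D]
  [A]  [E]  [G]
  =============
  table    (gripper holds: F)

target: towers=[A/B/C; E; G/D] holding=F
         pickup(F) → towers=[A/B/C; E; G/D] holding=F  ← match
     unstack(D, G) → towers=[A/B/C; E; F; G] holding=D
         pickup(E) → towers=[A/B/C; F; G/D] holding=E
     unstack(C, B) → towers=[A/B; E; F; G/D] holding=C

pickup(F)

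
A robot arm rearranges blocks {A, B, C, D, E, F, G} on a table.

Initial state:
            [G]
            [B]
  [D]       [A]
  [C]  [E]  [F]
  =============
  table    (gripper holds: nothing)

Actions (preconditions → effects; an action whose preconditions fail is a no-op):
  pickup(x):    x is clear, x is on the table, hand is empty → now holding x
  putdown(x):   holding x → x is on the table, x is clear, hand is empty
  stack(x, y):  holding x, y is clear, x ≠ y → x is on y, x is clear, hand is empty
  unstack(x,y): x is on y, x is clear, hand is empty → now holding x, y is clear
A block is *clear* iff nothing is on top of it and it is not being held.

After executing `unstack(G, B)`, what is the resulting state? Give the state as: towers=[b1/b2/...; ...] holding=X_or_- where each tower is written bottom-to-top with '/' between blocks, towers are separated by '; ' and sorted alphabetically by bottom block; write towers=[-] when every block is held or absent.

towers=[C/D; E; F/A/B] holding=G

before: towers=[C/D; E; F/A/B/G] holding=-
pre[unstack(G, B)]: on(G,B) yes, clear(G) yes, handempty yes
all met → apply unstack(G, B)
after:  towers=[C/D; E; F/A/B] holding=G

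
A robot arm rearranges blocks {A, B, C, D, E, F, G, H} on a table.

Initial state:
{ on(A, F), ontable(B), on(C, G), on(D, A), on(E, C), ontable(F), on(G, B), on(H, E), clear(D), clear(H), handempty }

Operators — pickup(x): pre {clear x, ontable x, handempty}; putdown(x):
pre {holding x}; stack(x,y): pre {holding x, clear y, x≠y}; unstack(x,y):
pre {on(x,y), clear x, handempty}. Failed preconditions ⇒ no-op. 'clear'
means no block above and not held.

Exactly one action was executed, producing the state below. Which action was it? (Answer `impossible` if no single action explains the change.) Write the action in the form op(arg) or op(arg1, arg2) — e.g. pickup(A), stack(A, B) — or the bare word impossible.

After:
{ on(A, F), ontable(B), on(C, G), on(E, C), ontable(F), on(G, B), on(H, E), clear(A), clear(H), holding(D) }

unstack(D, A)

target: towers=[B/G/C/E/H; F/A] holding=D
     unstack(H, E) → towers=[B/G/C/E; F/A/D] holding=H
     unstack(D, A) → towers=[B/G/C/E/H; F/A] holding=D  ← match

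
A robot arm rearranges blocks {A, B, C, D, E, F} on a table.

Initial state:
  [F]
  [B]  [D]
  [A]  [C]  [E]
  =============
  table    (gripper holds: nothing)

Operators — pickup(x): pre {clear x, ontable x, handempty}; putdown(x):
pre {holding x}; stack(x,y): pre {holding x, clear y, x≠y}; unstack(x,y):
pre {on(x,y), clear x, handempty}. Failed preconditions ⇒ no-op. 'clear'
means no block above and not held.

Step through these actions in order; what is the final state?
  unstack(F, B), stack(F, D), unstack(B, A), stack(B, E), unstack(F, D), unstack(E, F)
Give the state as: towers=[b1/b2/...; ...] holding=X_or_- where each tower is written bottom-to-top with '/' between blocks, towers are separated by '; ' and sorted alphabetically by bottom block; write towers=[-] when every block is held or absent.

step 1 (unstack(F, B)): towers=[A/B; C/D; E] holding=F
step 2 (stack(F, D)): towers=[A/B; C/D/F; E] holding=-
step 3 (unstack(B, A)): towers=[A; C/D/F; E] holding=B
step 4 (stack(B, E)): towers=[A; C/D/F; E/B] holding=-
step 5 (unstack(F, D)): towers=[A; C/D; E/B] holding=F
step 6 (unstack(E, F)) [no-op]: towers=[A; C/D; E/B] holding=F

towers=[A; C/D; E/B] holding=F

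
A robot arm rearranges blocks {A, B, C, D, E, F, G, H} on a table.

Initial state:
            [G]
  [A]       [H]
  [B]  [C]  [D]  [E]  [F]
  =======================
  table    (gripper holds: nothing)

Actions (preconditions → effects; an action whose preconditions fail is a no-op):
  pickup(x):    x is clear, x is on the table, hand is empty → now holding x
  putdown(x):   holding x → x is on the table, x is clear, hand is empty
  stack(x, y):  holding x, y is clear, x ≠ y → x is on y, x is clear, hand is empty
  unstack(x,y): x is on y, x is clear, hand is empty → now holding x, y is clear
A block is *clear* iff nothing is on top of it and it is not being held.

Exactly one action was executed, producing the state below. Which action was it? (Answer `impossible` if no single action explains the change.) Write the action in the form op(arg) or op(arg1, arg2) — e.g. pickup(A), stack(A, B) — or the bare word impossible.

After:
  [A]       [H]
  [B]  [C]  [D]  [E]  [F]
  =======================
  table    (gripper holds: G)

unstack(G, H)

target: towers=[B/A; C; D/H; E; F] holding=G
     unstack(G, H) → towers=[B/A; C; D/H; E; F] holding=G  ← match
     unstack(A, B) → towers=[B; C; D/H/G; E; F] holding=A
         pickup(E) → towers=[B/A; C; D/H/G; F] holding=E
         pickup(F) → towers=[B/A; C; D/H/G; E] holding=F
         pickup(C) → towers=[B/A; D/H/G; E; F] holding=C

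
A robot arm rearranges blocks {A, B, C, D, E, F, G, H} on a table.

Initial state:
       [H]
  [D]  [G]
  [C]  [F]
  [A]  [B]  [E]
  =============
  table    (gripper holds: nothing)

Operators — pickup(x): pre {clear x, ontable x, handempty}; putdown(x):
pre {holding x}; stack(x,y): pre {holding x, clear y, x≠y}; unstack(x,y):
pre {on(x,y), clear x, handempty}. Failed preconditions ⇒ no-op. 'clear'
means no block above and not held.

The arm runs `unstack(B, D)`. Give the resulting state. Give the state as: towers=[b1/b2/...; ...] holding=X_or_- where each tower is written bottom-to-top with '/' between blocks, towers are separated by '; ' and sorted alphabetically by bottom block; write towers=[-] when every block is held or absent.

towers=[A/C/D; B/F/G/H; E] holding=-

before: towers=[A/C/D; B/F/G/H; E] holding=-
pre[unstack(B, D)]: on(B,D) no, clear(B) no, handempty yes
on(B,D), clear(B) unmet → unstack(B, D) is a no-op
after:  towers=[A/C/D; B/F/G/H; E] holding=-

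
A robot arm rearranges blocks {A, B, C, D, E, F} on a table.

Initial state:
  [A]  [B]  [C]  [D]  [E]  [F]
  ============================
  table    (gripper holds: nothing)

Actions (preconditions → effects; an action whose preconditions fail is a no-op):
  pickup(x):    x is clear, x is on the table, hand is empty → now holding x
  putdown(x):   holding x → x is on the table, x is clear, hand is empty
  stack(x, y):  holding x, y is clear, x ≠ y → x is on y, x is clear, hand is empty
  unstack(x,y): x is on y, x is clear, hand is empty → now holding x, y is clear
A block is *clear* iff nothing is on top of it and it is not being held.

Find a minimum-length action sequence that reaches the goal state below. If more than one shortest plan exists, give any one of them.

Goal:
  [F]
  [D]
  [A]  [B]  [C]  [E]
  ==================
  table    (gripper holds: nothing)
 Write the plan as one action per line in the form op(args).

pickup(D)
stack(D, A)
pickup(F)
stack(F, D)

step 1 (pickup(D)): towers=[A; B; C; E; F] holding=D
step 2 (stack(D, A)): towers=[A/D; B; C; E; F] holding=-
step 3 (pickup(F)): towers=[A/D; B; C; E] holding=F
step 4 (stack(F, D)): towers=[A/D/F; B; C; E] holding=-
goal check: towers=[A/D/F; B; C; E] holding=- — reached (length 4, optimal by BFS)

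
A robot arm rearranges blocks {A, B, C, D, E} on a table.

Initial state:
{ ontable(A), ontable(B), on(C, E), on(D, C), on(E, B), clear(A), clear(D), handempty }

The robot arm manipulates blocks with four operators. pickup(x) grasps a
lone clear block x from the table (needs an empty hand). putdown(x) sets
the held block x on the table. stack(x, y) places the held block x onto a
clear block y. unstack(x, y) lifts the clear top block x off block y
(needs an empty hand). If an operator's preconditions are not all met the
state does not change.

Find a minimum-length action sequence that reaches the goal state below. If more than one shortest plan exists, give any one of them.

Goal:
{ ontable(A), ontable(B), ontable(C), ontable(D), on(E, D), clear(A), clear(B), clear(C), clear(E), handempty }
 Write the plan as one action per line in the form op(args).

unstack(D, C)
putdown(D)
unstack(C, E)
putdown(C)
unstack(E, B)
stack(E, D)

step 1 (unstack(D, C)): towers=[A; B/E/C] holding=D
step 2 (putdown(D)): towers=[A; B/E/C; D] holding=-
step 3 (unstack(C, E)): towers=[A; B/E; D] holding=C
step 4 (putdown(C)): towers=[A; B/E; C; D] holding=-
step 5 (unstack(E, B)): towers=[A; B; C; D] holding=E
step 6 (stack(E, D)): towers=[A; B; C; D/E] holding=-
goal check: towers=[A; B; C; D/E] holding=- — reached (length 6, optimal by BFS)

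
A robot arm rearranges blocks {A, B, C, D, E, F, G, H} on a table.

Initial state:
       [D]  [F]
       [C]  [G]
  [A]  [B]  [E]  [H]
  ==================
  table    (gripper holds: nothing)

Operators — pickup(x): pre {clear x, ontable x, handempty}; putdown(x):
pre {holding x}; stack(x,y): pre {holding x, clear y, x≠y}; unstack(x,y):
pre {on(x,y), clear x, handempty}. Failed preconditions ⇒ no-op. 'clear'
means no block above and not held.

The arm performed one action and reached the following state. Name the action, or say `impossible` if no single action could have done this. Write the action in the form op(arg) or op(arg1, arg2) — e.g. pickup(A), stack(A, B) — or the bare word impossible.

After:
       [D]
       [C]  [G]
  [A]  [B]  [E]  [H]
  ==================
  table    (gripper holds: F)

target: towers=[A; B/C/D; E/G; H] holding=F
         pickup(A) → towers=[B/C/D; E/G/F; H] holding=A
         pickup(H) → towers=[A; B/C/D; E/G/F] holding=H
     unstack(F, G) → towers=[A; B/C/D; E/G; H] holding=F  ← match
     unstack(D, C) → towers=[A; B/C; E/G/F; H] holding=D

unstack(F, G)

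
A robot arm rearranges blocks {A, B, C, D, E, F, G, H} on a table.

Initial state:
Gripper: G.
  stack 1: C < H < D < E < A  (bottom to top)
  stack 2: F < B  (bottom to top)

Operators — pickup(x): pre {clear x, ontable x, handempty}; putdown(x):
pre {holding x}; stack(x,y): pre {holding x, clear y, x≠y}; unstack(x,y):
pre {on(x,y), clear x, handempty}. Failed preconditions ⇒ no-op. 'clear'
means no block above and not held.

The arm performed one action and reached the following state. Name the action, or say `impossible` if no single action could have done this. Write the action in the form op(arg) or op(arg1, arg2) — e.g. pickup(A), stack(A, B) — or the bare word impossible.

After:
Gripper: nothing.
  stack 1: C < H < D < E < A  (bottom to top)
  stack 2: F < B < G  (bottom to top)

target: towers=[C/H/D/E/A; F/B/G] holding=-
        putdown(G) → towers=[C/H/D/E/A; F/B; G] holding=-
       stack(G, A) → towers=[C/H/D/E/A/G; F/B] holding=-
       stack(G, B) → towers=[C/H/D/E/A; F/B/G] holding=-  ← match

stack(G, B)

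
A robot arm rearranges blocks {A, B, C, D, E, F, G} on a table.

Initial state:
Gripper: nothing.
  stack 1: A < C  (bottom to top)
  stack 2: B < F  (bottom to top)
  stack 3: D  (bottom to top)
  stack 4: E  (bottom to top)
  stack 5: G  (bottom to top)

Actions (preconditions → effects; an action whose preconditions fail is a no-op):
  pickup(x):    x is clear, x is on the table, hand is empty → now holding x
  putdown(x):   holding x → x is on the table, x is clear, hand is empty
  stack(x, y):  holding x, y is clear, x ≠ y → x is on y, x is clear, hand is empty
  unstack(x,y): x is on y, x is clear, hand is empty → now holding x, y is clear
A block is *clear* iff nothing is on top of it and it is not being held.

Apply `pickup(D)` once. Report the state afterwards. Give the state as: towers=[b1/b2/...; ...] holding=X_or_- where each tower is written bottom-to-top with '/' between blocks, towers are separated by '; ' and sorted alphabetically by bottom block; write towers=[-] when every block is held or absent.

before: towers=[A/C; B/F; D; E; G] holding=-
pre[pickup(D)]: clear(D) yes, ontable(D) yes, handempty yes
all met → apply pickup(D)
after:  towers=[A/C; B/F; E; G] holding=D

towers=[A/C; B/F; E; G] holding=D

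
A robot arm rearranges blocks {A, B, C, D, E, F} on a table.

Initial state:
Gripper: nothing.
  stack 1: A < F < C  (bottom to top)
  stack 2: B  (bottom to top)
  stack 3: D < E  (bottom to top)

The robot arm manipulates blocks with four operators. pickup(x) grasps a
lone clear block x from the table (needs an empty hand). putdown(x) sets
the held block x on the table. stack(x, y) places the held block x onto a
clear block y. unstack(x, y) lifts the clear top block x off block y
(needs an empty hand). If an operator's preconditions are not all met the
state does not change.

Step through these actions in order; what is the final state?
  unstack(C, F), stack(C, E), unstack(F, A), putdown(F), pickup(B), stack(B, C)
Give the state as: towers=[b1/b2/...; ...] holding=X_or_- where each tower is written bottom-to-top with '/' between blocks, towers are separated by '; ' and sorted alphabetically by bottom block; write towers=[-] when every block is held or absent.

step 1 (unstack(C, F)): towers=[A/F; B; D/E] holding=C
step 2 (stack(C, E)): towers=[A/F; B; D/E/C] holding=-
step 3 (unstack(F, A)): towers=[A; B; D/E/C] holding=F
step 4 (putdown(F)): towers=[A; B; D/E/C; F] holding=-
step 5 (pickup(B)): towers=[A; D/E/C; F] holding=B
step 6 (stack(B, C)): towers=[A; D/E/C/B; F] holding=-

towers=[A; D/E/C/B; F] holding=-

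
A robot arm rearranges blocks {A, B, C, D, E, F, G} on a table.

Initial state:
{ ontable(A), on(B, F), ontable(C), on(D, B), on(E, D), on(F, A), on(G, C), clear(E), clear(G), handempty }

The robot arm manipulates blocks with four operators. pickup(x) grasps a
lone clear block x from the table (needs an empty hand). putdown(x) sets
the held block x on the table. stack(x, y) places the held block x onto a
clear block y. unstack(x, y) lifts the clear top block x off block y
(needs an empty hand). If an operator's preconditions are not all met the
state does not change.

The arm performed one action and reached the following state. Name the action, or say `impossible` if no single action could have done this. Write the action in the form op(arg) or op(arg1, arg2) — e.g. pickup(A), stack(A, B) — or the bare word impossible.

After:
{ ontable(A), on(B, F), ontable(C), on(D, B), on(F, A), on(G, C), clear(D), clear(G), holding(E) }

target: towers=[A/F/B/D; C/G] holding=E
     unstack(G, C) → towers=[A/F/B/D/E; C] holding=G
     unstack(E, D) → towers=[A/F/B/D; C/G] holding=E  ← match

unstack(E, D)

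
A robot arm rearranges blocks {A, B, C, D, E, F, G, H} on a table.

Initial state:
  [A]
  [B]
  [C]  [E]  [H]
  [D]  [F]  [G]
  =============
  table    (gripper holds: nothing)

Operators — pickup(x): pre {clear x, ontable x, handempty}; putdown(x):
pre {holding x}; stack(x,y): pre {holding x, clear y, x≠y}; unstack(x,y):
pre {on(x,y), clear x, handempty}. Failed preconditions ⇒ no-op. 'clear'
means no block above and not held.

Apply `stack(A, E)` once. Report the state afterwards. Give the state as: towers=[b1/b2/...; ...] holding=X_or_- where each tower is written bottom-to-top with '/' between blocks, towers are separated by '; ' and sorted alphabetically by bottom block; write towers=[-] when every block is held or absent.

before: towers=[D/C/B/A; F/E; G/H] holding=-
pre[stack(A, E)]: holding(A) no, clear(E) yes, A≠E yes
holding(A) unmet → stack(A, E) is a no-op
after:  towers=[D/C/B/A; F/E; G/H] holding=-

towers=[D/C/B/A; F/E; G/H] holding=-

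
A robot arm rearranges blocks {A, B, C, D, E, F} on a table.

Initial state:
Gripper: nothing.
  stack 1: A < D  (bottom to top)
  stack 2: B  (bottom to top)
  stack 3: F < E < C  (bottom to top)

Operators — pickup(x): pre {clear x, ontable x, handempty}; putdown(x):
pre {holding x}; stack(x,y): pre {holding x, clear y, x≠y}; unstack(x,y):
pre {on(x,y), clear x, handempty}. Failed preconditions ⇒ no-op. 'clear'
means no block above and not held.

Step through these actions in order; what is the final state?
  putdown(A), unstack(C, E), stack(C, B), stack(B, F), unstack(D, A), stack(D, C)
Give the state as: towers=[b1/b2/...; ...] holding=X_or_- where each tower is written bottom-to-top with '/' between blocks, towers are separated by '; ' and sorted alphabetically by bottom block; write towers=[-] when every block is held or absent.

towers=[A; B/C/D; F/E] holding=-

step 1 (putdown(A)) [no-op]: towers=[A/D; B; F/E/C] holding=-
step 2 (unstack(C, E)): towers=[A/D; B; F/E] holding=C
step 3 (stack(C, B)): towers=[A/D; B/C; F/E] holding=-
step 4 (stack(B, F)) [no-op]: towers=[A/D; B/C; F/E] holding=-
step 5 (unstack(D, A)): towers=[A; B/C; F/E] holding=D
step 6 (stack(D, C)): towers=[A; B/C/D; F/E] holding=-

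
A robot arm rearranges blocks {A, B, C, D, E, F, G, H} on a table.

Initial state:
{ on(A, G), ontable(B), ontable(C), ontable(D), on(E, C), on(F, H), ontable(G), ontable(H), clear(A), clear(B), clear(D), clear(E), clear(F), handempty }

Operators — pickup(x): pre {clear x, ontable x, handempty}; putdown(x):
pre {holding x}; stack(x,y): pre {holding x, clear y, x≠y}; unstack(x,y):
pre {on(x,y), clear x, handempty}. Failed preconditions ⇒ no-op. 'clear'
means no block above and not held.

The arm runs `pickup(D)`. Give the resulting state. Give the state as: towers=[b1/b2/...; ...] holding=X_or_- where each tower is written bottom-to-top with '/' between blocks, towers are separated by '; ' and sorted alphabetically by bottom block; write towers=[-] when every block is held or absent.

before: towers=[B; C/E; D; G/A; H/F] holding=-
pre[pickup(D)]: clear(D) yes, ontable(D) yes, handempty yes
all met → apply pickup(D)
after:  towers=[B; C/E; G/A; H/F] holding=D

towers=[B; C/E; G/A; H/F] holding=D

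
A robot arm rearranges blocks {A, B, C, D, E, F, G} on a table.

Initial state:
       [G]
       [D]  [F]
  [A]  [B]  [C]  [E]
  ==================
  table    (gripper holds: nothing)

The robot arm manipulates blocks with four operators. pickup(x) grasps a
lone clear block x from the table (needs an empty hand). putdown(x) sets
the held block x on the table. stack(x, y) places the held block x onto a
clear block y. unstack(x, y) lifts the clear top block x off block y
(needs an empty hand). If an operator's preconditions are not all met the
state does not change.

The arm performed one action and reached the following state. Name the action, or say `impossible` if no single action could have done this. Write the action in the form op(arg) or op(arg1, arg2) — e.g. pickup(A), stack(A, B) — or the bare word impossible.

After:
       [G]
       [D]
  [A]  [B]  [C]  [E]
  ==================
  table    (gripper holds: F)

target: towers=[A; B/D/G; C; E] holding=F
     unstack(F, C) → towers=[A; B/D/G; C; E] holding=F  ← match
     unstack(G, D) → towers=[A; B/D; C/F; E] holding=G
         pickup(A) → towers=[B/D/G; C/F; E] holding=A
         pickup(E) → towers=[A; B/D/G; C/F] holding=E

unstack(F, C)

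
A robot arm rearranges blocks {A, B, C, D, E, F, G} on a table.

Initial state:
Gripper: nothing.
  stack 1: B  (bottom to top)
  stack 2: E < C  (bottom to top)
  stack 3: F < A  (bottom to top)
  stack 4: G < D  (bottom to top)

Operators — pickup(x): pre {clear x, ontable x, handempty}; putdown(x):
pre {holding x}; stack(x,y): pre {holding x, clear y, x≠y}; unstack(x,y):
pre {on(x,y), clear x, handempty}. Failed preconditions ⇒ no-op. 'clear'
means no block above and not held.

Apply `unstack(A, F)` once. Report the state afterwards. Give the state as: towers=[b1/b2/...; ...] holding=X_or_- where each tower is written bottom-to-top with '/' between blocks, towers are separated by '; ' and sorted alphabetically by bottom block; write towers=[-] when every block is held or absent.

towers=[B; E/C; F; G/D] holding=A

before: towers=[B; E/C; F/A; G/D] holding=-
pre[unstack(A, F)]: on(A,F) yes, clear(A) yes, handempty yes
all met → apply unstack(A, F)
after:  towers=[B; E/C; F; G/D] holding=A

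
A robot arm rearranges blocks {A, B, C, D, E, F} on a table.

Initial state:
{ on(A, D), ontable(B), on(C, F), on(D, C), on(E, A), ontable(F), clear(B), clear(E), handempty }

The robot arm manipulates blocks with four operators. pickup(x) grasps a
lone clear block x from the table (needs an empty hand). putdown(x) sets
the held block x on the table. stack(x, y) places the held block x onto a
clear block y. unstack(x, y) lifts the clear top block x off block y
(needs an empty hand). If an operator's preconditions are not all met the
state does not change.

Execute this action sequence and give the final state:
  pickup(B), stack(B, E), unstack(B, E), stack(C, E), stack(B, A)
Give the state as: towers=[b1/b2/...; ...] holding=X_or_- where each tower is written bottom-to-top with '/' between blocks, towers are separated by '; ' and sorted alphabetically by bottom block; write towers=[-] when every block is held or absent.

step 1 (pickup(B)): towers=[F/C/D/A/E] holding=B
step 2 (stack(B, E)): towers=[F/C/D/A/E/B] holding=-
step 3 (unstack(B, E)): towers=[F/C/D/A/E] holding=B
step 4 (stack(C, E)) [no-op]: towers=[F/C/D/A/E] holding=B
step 5 (stack(B, A)) [no-op]: towers=[F/C/D/A/E] holding=B

towers=[F/C/D/A/E] holding=B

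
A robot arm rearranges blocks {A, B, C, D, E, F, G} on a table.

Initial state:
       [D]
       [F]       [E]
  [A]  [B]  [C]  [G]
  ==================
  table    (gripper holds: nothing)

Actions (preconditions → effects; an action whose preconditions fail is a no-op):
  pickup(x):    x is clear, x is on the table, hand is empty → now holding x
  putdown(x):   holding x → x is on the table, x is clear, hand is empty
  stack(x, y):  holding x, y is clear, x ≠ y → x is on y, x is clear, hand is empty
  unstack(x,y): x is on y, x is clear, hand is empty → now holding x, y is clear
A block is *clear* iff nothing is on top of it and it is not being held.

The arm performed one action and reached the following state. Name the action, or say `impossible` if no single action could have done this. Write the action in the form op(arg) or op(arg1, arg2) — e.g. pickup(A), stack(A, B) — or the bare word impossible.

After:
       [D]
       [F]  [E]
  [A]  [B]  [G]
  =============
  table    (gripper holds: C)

target: towers=[A; B/F/D; G/E] holding=C
     unstack(D, F) → towers=[A; B/F; C; G/E] holding=D
         pickup(A) → towers=[B/F/D; C; G/E] holding=A
     unstack(E, G) → towers=[A; B/F/D; C; G] holding=E
         pickup(C) → towers=[A; B/F/D; G/E] holding=C  ← match

pickup(C)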